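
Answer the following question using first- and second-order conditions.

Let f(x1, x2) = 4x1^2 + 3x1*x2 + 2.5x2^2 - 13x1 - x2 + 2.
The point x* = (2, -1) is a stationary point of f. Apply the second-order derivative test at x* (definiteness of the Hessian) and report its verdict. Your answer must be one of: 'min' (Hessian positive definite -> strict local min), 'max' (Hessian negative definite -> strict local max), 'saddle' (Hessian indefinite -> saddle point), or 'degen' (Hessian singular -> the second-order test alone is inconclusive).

Compute the Hessian H = grad^2 f:
  H = [[8, 3], [3, 5]]
Verify stationarity: grad f(x*) = H x* + g = (0, 0).
Eigenvalues of H: 3.1459, 9.8541.
Both eigenvalues > 0, so H is positive definite -> x* is a strict local min.

min


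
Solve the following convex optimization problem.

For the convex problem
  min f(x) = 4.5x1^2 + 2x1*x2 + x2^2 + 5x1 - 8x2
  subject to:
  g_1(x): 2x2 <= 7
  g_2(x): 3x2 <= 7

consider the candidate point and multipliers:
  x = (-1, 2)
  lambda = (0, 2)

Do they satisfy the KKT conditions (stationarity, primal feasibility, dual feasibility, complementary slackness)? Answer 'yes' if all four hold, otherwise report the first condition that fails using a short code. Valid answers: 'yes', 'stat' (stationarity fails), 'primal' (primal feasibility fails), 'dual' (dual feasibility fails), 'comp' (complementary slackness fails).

Gradient of f: grad f(x) = Q x + c = (0, -6)
Constraint values g_i(x) = a_i^T x - b_i:
  g_1((-1, 2)) = -3
  g_2((-1, 2)) = -1
Stationarity residual: grad f(x) + sum_i lambda_i a_i = (0, 0)
  -> stationarity OK
Primal feasibility (all g_i <= 0): OK
Dual feasibility (all lambda_i >= 0): OK
Complementary slackness (lambda_i * g_i(x) = 0 for all i): FAILS

Verdict: the first failing condition is complementary_slackness -> comp.

comp


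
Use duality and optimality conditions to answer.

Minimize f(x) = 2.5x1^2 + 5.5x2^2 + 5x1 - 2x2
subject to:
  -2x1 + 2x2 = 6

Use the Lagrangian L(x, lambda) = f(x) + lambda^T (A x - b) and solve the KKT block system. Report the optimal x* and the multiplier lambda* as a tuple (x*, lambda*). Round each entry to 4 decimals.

Form the Lagrangian:
  L(x, lambda) = (1/2) x^T Q x + c^T x + lambda^T (A x - b)
Stationarity (grad_x L = 0): Q x + c + A^T lambda = 0.
Primal feasibility: A x = b.

This gives the KKT block system:
  [ Q   A^T ] [ x     ]   [-c ]
  [ A    0  ] [ lambda ] = [ b ]

Solving the linear system:
  x*      = (-2.25, 0.75)
  lambda* = (-3.125)
  f(x*)   = 3

x* = (-2.25, 0.75), lambda* = (-3.125)


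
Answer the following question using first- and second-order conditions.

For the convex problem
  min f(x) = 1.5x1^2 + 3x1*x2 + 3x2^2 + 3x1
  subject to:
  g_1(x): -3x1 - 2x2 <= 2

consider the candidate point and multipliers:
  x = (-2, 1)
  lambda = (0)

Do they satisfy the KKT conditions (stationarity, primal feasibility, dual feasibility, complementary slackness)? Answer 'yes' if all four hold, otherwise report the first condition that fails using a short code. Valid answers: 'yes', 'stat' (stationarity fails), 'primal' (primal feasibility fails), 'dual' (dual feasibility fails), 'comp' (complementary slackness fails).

Gradient of f: grad f(x) = Q x + c = (0, 0)
Constraint values g_i(x) = a_i^T x - b_i:
  g_1((-2, 1)) = 2
Stationarity residual: grad f(x) + sum_i lambda_i a_i = (0, 0)
  -> stationarity OK
Primal feasibility (all g_i <= 0): FAILS
Dual feasibility (all lambda_i >= 0): OK
Complementary slackness (lambda_i * g_i(x) = 0 for all i): OK

Verdict: the first failing condition is primal_feasibility -> primal.

primal


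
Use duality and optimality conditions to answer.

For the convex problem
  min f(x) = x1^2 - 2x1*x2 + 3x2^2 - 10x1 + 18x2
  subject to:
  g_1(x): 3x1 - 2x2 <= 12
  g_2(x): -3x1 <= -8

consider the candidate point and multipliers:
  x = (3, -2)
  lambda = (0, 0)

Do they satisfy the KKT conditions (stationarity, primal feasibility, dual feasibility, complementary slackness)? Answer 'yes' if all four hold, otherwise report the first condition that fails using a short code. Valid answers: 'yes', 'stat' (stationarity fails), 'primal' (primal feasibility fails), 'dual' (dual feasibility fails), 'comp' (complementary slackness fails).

Gradient of f: grad f(x) = Q x + c = (0, 0)
Constraint values g_i(x) = a_i^T x - b_i:
  g_1((3, -2)) = 1
  g_2((3, -2)) = -1
Stationarity residual: grad f(x) + sum_i lambda_i a_i = (0, 0)
  -> stationarity OK
Primal feasibility (all g_i <= 0): FAILS
Dual feasibility (all lambda_i >= 0): OK
Complementary slackness (lambda_i * g_i(x) = 0 for all i): OK

Verdict: the first failing condition is primal_feasibility -> primal.

primal


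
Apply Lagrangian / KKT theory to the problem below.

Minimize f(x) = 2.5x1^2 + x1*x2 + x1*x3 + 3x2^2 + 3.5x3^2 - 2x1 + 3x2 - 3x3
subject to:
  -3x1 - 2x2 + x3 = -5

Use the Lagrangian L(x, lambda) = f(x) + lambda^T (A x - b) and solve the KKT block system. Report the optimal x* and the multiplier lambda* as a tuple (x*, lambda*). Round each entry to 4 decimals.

Form the Lagrangian:
  L(x, lambda) = (1/2) x^T Q x + c^T x + lambda^T (A x - b)
Stationarity (grad_x L = 0): Q x + c + A^T lambda = 0.
Primal feasibility: A x = b.

This gives the KKT block system:
  [ Q   A^T ] [ x     ]   [-c ]
  [ A    0  ] [ lambda ] = [ b ]

Solving the linear system:
  x*      = (1.6884, -0.0876, -0.11)
  lambda* = (2.0815)
  f(x*)   = 3.5489

x* = (1.6884, -0.0876, -0.11), lambda* = (2.0815)


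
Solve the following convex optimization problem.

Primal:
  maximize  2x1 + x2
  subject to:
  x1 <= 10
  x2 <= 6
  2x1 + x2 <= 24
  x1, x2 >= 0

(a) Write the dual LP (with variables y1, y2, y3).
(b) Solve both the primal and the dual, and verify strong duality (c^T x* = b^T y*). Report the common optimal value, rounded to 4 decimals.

The standard primal-dual pair for 'max c^T x s.t. A x <= b, x >= 0' is:
  Dual:  min b^T y  s.t.  A^T y >= c,  y >= 0.

So the dual LP is:
  minimize  10y1 + 6y2 + 24y3
  subject to:
    y1 + 2y3 >= 2
    y2 + y3 >= 1
    y1, y2, y3 >= 0

Solving the primal: x* = (9, 6).
  primal value c^T x* = 24.
Solving the dual: y* = (0, 0, 1).
  dual value b^T y* = 24.
Strong duality: c^T x* = b^T y*. Confirmed.

24


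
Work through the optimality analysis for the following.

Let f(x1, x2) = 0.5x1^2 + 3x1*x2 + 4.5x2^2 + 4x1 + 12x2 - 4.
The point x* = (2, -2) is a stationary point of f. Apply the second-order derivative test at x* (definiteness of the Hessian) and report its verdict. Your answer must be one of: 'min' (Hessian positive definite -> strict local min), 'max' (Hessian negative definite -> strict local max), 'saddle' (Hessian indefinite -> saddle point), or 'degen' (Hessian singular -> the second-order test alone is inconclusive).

Compute the Hessian H = grad^2 f:
  H = [[1, 3], [3, 9]]
Verify stationarity: grad f(x*) = H x* + g = (0, 0).
Eigenvalues of H: 0, 10.
H has a zero eigenvalue (singular; positive semidefinite but not definite), so H is neither positive definite, negative definite, nor indefinite. The second-order test alone is inconclusive -> degen.
(Indeed, f is constant along the null direction of H through x*, so x* is not a strict local extremum.)

degen


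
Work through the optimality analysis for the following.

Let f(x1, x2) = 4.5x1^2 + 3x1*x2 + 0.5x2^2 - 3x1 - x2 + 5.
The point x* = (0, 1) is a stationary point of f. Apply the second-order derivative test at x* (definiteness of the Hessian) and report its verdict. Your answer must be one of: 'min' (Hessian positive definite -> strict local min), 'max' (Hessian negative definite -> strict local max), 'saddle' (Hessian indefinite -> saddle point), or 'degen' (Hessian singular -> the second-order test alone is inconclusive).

Compute the Hessian H = grad^2 f:
  H = [[9, 3], [3, 1]]
Verify stationarity: grad f(x*) = H x* + g = (0, 0).
Eigenvalues of H: 0, 10.
H has a zero eigenvalue (singular; positive semidefinite but not definite), so H is neither positive definite, negative definite, nor indefinite. The second-order test alone is inconclusive -> degen.
(Indeed, f is constant along the null direction of H through x*, so x* is not a strict local extremum.)

degen


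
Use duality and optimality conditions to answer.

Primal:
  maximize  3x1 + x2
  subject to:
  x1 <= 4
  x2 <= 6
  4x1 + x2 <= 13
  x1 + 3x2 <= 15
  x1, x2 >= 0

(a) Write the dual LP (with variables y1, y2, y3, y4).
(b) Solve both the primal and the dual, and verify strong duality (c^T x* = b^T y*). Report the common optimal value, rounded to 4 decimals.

The standard primal-dual pair for 'max c^T x s.t. A x <= b, x >= 0' is:
  Dual:  min b^T y  s.t.  A^T y >= c,  y >= 0.

So the dual LP is:
  minimize  4y1 + 6y2 + 13y3 + 15y4
  subject to:
    y1 + 4y3 + y4 >= 3
    y2 + y3 + 3y4 >= 1
    y1, y2, y3, y4 >= 0

Solving the primal: x* = (2.1818, 4.2727).
  primal value c^T x* = 10.8182.
Solving the dual: y* = (0, 0, 0.7273, 0.0909).
  dual value b^T y* = 10.8182.
Strong duality: c^T x* = b^T y*. Confirmed.

10.8182


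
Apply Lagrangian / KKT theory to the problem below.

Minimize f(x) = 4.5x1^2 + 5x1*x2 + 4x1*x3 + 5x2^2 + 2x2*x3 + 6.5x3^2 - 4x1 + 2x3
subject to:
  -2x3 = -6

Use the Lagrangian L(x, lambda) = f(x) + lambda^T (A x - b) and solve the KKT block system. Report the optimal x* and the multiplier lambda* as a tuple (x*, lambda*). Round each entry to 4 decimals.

Form the Lagrangian:
  L(x, lambda) = (1/2) x^T Q x + c^T x + lambda^T (A x - b)
Stationarity (grad_x L = 0): Q x + c + A^T lambda = 0.
Primal feasibility: A x = b.

This gives the KKT block system:
  [ Q   A^T ] [ x     ]   [-c ]
  [ A    0  ] [ lambda ] = [ b ]

Solving the linear system:
  x*      = (-0.7692, -0.2154, 3)
  lambda* = (18.7462)
  f(x*)   = 60.7769

x* = (-0.7692, -0.2154, 3), lambda* = (18.7462)


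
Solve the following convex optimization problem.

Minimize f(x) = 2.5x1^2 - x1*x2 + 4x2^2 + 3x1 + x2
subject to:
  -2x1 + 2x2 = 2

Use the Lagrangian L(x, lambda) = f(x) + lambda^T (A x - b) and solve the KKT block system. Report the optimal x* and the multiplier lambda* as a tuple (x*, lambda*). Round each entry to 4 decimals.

Form the Lagrangian:
  L(x, lambda) = (1/2) x^T Q x + c^T x + lambda^T (A x - b)
Stationarity (grad_x L = 0): Q x + c + A^T lambda = 0.
Primal feasibility: A x = b.

This gives the KKT block system:
  [ Q   A^T ] [ x     ]   [-c ]
  [ A    0  ] [ lambda ] = [ b ]

Solving the linear system:
  x*      = (-1, 0)
  lambda* = (-1)
  f(x*)   = -0.5

x* = (-1, 0), lambda* = (-1)


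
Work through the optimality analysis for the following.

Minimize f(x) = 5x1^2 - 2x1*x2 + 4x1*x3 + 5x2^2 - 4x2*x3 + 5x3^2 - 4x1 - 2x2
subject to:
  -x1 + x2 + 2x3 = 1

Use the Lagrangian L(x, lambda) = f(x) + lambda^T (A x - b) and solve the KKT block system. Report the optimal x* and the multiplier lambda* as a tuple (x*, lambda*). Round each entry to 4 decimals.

Form the Lagrangian:
  L(x, lambda) = (1/2) x^T Q x + c^T x + lambda^T (A x - b)
Stationarity (grad_x L = 0): Q x + c + A^T lambda = 0.
Primal feasibility: A x = b.

This gives the KKT block system:
  [ Q   A^T ] [ x     ]   [-c ]
  [ A    0  ] [ lambda ] = [ b ]

Solving the linear system:
  x*      = (0.235, 0.515, 0.36)
  lambda* = (-1.24)
  f(x*)   = -0.365

x* = (0.235, 0.515, 0.36), lambda* = (-1.24)


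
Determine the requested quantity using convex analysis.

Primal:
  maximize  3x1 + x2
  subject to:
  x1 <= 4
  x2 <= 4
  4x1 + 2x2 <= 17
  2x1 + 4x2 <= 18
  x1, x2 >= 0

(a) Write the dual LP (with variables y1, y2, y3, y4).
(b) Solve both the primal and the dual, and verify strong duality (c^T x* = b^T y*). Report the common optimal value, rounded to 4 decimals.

The standard primal-dual pair for 'max c^T x s.t. A x <= b, x >= 0' is:
  Dual:  min b^T y  s.t.  A^T y >= c,  y >= 0.

So the dual LP is:
  minimize  4y1 + 4y2 + 17y3 + 18y4
  subject to:
    y1 + 4y3 + 2y4 >= 3
    y2 + 2y3 + 4y4 >= 1
    y1, y2, y3, y4 >= 0

Solving the primal: x* = (4, 0.5).
  primal value c^T x* = 12.5.
Solving the dual: y* = (1, 0, 0.5, 0).
  dual value b^T y* = 12.5.
Strong duality: c^T x* = b^T y*. Confirmed.

12.5


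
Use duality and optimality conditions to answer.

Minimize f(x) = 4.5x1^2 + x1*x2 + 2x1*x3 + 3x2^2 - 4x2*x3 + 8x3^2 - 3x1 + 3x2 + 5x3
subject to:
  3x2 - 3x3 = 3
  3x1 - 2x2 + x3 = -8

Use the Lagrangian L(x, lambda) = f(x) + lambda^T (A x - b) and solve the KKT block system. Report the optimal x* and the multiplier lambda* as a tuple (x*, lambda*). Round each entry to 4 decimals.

Form the Lagrangian:
  L(x, lambda) = (1/2) x^T Q x + c^T x + lambda^T (A x - b)
Stationarity (grad_x L = 0): Q x + c + A^T lambda = 0.
Primal feasibility: A x = b.

This gives the KKT block system:
  [ Q   A^T ] [ x     ]   [-c ]
  [ A    0  ] [ lambda ] = [ b ]

Solving the linear system:
  x*      = (-1.9477, 1.1569, 0.1569)
  lambda* = (1.78, 6.3529)
  f(x*)   = 27.7908

x* = (-1.9477, 1.1569, 0.1569), lambda* = (1.78, 6.3529)


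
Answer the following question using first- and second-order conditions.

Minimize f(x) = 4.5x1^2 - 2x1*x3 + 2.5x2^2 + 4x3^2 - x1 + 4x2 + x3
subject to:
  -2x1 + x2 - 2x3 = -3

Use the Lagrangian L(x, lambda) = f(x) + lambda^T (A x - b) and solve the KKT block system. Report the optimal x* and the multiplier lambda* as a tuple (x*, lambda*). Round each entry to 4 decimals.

Form the Lagrangian:
  L(x, lambda) = (1/2) x^T Q x + c^T x + lambda^T (A x - b)
Stationarity (grad_x L = 0): Q x + c + A^T lambda = 0.
Primal feasibility: A x = b.

This gives the KKT block system:
  [ Q   A^T ] [ x     ]   [-c ]
  [ A    0  ] [ lambda ] = [ b ]

Solving the linear system:
  x*      = (0.5451, -1.1107, 0.3996)
  lambda* = (1.5533)
  f(x*)   = 0.0359

x* = (0.5451, -1.1107, 0.3996), lambda* = (1.5533)


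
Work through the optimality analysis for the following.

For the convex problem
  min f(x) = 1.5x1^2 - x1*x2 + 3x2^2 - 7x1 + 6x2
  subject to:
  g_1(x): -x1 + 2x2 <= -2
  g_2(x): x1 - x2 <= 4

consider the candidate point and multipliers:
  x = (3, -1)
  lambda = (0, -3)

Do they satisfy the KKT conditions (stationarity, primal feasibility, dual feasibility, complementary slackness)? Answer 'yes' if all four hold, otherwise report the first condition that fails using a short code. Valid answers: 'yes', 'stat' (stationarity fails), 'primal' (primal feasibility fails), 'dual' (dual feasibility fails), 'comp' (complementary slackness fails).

Gradient of f: grad f(x) = Q x + c = (3, -3)
Constraint values g_i(x) = a_i^T x - b_i:
  g_1((3, -1)) = -3
  g_2((3, -1)) = 0
Stationarity residual: grad f(x) + sum_i lambda_i a_i = (0, 0)
  -> stationarity OK
Primal feasibility (all g_i <= 0): OK
Dual feasibility (all lambda_i >= 0): FAILS
Complementary slackness (lambda_i * g_i(x) = 0 for all i): OK

Verdict: the first failing condition is dual_feasibility -> dual.

dual


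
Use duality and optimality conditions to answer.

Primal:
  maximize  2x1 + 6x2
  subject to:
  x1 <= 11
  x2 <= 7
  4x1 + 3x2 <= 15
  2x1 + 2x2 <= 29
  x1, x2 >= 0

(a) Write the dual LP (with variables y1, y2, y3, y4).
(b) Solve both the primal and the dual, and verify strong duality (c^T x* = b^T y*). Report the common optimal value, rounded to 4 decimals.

The standard primal-dual pair for 'max c^T x s.t. A x <= b, x >= 0' is:
  Dual:  min b^T y  s.t.  A^T y >= c,  y >= 0.

So the dual LP is:
  minimize  11y1 + 7y2 + 15y3 + 29y4
  subject to:
    y1 + 4y3 + 2y4 >= 2
    y2 + 3y3 + 2y4 >= 6
    y1, y2, y3, y4 >= 0

Solving the primal: x* = (0, 5).
  primal value c^T x* = 30.
Solving the dual: y* = (0, 0, 2, 0).
  dual value b^T y* = 30.
Strong duality: c^T x* = b^T y*. Confirmed.

30


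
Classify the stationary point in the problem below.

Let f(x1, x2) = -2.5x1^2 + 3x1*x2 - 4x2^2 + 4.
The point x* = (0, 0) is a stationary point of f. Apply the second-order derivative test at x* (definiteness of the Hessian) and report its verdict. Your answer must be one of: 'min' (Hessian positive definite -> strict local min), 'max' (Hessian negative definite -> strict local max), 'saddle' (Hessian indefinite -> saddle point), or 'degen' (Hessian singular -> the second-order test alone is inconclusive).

Compute the Hessian H = grad^2 f:
  H = [[-5, 3], [3, -8]]
Verify stationarity: grad f(x*) = H x* + g = (0, 0).
Eigenvalues of H: -9.8541, -3.1459.
Both eigenvalues < 0, so H is negative definite -> x* is a strict local max.

max


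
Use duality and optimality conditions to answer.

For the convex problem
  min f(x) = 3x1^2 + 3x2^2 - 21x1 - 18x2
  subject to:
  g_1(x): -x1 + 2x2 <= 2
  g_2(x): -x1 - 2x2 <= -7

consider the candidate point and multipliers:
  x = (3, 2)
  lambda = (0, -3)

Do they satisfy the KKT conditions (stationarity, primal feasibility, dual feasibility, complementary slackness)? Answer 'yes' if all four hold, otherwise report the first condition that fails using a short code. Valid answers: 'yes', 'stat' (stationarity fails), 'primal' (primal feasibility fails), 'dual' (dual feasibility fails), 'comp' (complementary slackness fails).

Gradient of f: grad f(x) = Q x + c = (-3, -6)
Constraint values g_i(x) = a_i^T x - b_i:
  g_1((3, 2)) = -1
  g_2((3, 2)) = 0
Stationarity residual: grad f(x) + sum_i lambda_i a_i = (0, 0)
  -> stationarity OK
Primal feasibility (all g_i <= 0): OK
Dual feasibility (all lambda_i >= 0): FAILS
Complementary slackness (lambda_i * g_i(x) = 0 for all i): OK

Verdict: the first failing condition is dual_feasibility -> dual.

dual


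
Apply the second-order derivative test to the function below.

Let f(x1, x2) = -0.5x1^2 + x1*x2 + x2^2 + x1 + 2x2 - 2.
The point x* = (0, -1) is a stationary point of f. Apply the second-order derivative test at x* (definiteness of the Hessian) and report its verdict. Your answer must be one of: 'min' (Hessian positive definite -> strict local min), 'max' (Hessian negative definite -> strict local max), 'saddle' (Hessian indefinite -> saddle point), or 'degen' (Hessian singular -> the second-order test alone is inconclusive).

Compute the Hessian H = grad^2 f:
  H = [[-1, 1], [1, 2]]
Verify stationarity: grad f(x*) = H x* + g = (0, 0).
Eigenvalues of H: -1.3028, 2.3028.
Eigenvalues have mixed signs, so H is indefinite -> x* is a saddle point.

saddle


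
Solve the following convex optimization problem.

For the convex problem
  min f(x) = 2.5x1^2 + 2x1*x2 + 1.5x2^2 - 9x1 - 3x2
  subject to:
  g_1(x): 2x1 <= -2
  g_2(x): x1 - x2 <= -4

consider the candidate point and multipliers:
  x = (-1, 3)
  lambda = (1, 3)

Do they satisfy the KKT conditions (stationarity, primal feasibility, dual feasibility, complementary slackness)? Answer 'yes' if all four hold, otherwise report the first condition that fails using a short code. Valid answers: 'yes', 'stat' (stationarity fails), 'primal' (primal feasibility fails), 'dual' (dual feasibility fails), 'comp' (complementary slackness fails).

Gradient of f: grad f(x) = Q x + c = (-8, 4)
Constraint values g_i(x) = a_i^T x - b_i:
  g_1((-1, 3)) = 0
  g_2((-1, 3)) = 0
Stationarity residual: grad f(x) + sum_i lambda_i a_i = (-3, 1)
  -> stationarity FAILS
Primal feasibility (all g_i <= 0): OK
Dual feasibility (all lambda_i >= 0): OK
Complementary slackness (lambda_i * g_i(x) = 0 for all i): OK

Verdict: the first failing condition is stationarity -> stat.

stat


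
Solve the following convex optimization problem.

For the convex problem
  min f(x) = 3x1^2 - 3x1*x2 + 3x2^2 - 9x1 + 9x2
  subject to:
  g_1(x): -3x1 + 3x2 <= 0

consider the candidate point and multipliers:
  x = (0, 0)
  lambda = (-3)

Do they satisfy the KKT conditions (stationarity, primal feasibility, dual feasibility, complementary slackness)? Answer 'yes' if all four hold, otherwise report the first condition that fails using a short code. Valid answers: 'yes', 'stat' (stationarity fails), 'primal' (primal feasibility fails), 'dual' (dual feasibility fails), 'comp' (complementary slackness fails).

Gradient of f: grad f(x) = Q x + c = (-9, 9)
Constraint values g_i(x) = a_i^T x - b_i:
  g_1((0, 0)) = 0
Stationarity residual: grad f(x) + sum_i lambda_i a_i = (0, 0)
  -> stationarity OK
Primal feasibility (all g_i <= 0): OK
Dual feasibility (all lambda_i >= 0): FAILS
Complementary slackness (lambda_i * g_i(x) = 0 for all i): OK

Verdict: the first failing condition is dual_feasibility -> dual.

dual


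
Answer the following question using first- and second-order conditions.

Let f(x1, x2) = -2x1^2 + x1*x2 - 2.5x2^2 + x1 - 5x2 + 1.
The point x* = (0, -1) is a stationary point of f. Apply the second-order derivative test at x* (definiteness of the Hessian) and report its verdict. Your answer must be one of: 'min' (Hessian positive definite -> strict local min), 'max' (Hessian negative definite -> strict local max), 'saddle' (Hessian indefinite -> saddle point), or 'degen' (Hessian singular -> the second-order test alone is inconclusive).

Compute the Hessian H = grad^2 f:
  H = [[-4, 1], [1, -5]]
Verify stationarity: grad f(x*) = H x* + g = (0, 0).
Eigenvalues of H: -5.618, -3.382.
Both eigenvalues < 0, so H is negative definite -> x* is a strict local max.

max


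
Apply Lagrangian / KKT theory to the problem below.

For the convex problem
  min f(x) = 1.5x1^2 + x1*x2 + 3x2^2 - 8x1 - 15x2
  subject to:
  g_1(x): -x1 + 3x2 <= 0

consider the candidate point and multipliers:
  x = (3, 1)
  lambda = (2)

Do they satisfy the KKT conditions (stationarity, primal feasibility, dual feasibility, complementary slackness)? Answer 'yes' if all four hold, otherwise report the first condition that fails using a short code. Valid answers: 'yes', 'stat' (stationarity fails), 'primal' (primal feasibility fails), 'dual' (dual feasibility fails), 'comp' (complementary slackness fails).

Gradient of f: grad f(x) = Q x + c = (2, -6)
Constraint values g_i(x) = a_i^T x - b_i:
  g_1((3, 1)) = 0
Stationarity residual: grad f(x) + sum_i lambda_i a_i = (0, 0)
  -> stationarity OK
Primal feasibility (all g_i <= 0): OK
Dual feasibility (all lambda_i >= 0): OK
Complementary slackness (lambda_i * g_i(x) = 0 for all i): OK

Verdict: yes, KKT holds.

yes


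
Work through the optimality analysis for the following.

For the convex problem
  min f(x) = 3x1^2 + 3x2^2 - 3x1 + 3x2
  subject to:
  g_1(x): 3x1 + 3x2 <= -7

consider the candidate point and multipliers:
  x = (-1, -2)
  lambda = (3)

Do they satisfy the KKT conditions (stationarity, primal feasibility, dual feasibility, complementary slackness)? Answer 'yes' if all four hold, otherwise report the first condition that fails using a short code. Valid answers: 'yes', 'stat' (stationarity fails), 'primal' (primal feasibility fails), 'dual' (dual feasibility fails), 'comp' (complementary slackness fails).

Gradient of f: grad f(x) = Q x + c = (-9, -9)
Constraint values g_i(x) = a_i^T x - b_i:
  g_1((-1, -2)) = -2
Stationarity residual: grad f(x) + sum_i lambda_i a_i = (0, 0)
  -> stationarity OK
Primal feasibility (all g_i <= 0): OK
Dual feasibility (all lambda_i >= 0): OK
Complementary slackness (lambda_i * g_i(x) = 0 for all i): FAILS

Verdict: the first failing condition is complementary_slackness -> comp.

comp


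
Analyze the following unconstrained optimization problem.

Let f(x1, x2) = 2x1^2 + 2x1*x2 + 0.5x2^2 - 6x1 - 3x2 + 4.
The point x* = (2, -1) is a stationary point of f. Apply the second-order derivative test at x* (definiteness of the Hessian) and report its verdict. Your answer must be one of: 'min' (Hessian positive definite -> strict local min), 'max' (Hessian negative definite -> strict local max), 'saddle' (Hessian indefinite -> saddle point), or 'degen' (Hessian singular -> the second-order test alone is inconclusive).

Compute the Hessian H = grad^2 f:
  H = [[4, 2], [2, 1]]
Verify stationarity: grad f(x*) = H x* + g = (0, 0).
Eigenvalues of H: 0, 5.
H has a zero eigenvalue (singular; positive semidefinite but not definite), so H is neither positive definite, negative definite, nor indefinite. The second-order test alone is inconclusive -> degen.
(Indeed, f is constant along the null direction of H through x*, so x* is not a strict local extremum.)

degen


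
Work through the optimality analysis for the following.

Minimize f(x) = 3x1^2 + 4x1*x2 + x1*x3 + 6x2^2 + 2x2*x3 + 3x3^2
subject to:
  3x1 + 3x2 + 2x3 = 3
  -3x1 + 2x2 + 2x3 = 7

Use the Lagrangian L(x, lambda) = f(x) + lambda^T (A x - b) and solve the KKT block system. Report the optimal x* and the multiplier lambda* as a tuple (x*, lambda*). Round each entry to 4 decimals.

Form the Lagrangian:
  L(x, lambda) = (1/2) x^T Q x + c^T x + lambda^T (A x - b)
Stationarity (grad_x L = 0): Q x + c + A^T lambda = 0.
Primal feasibility: A x = b.

This gives the KKT block system:
  [ Q   A^T ] [ x     ]   [-c ]
  [ A    0  ] [ lambda ] = [ b ]

Solving the linear system:
  x*      = (-0.8302, 0.9813, 1.2733)
  lambda* = (-2.2293, -2.1569)
  f(x*)   = 10.8931

x* = (-0.8302, 0.9813, 1.2733), lambda* = (-2.2293, -2.1569)


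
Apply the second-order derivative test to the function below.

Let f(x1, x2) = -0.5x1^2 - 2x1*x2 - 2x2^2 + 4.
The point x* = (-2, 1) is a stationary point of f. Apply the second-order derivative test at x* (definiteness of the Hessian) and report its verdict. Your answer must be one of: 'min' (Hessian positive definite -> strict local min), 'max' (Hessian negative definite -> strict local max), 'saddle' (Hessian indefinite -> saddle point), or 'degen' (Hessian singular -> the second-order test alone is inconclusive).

Compute the Hessian H = grad^2 f:
  H = [[-1, -2], [-2, -4]]
Verify stationarity: grad f(x*) = H x* + g = (0, 0).
Eigenvalues of H: -5, 0.
H has a zero eigenvalue (singular; negative semidefinite but not definite), so H is neither positive definite, negative definite, nor indefinite. The second-order test alone is inconclusive -> degen.
(Indeed, f is constant along the null direction of H through x*, so x* is not a strict local extremum.)

degen


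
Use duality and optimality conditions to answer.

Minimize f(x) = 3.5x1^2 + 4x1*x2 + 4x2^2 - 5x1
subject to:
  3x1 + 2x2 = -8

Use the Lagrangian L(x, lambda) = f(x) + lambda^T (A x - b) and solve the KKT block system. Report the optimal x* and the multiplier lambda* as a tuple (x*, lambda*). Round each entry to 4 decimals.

Form the Lagrangian:
  L(x, lambda) = (1/2) x^T Q x + c^T x + lambda^T (A x - b)
Stationarity (grad_x L = 0): Q x + c + A^T lambda = 0.
Primal feasibility: A x = b.

This gives the KKT block system:
  [ Q   A^T ] [ x     ]   [-c ]
  [ A    0  ] [ lambda ] = [ b ]

Solving the linear system:
  x*      = (-2.0769, -0.8846)
  lambda* = (7.6923)
  f(x*)   = 35.9615

x* = (-2.0769, -0.8846), lambda* = (7.6923)


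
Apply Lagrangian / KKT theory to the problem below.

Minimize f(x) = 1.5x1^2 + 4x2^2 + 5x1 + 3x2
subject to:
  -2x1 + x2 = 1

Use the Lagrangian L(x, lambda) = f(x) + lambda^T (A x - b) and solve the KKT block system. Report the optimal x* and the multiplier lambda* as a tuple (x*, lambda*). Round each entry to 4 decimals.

Form the Lagrangian:
  L(x, lambda) = (1/2) x^T Q x + c^T x + lambda^T (A x - b)
Stationarity (grad_x L = 0): Q x + c + A^T lambda = 0.
Primal feasibility: A x = b.

This gives the KKT block system:
  [ Q   A^T ] [ x     ]   [-c ]
  [ A    0  ] [ lambda ] = [ b ]

Solving the linear system:
  x*      = (-0.7714, -0.5429)
  lambda* = (1.3429)
  f(x*)   = -3.4143

x* = (-0.7714, -0.5429), lambda* = (1.3429)


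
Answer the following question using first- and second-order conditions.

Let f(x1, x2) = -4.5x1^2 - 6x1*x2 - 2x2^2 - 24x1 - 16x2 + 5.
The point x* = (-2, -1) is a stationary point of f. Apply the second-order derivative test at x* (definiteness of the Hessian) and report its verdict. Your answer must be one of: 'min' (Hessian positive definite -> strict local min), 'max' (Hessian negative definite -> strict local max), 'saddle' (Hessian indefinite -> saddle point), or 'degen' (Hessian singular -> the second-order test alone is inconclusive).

Compute the Hessian H = grad^2 f:
  H = [[-9, -6], [-6, -4]]
Verify stationarity: grad f(x*) = H x* + g = (0, 0).
Eigenvalues of H: -13, 0.
H has a zero eigenvalue (singular; negative semidefinite but not definite), so H is neither positive definite, negative definite, nor indefinite. The second-order test alone is inconclusive -> degen.
(Indeed, f is constant along the null direction of H through x*, so x* is not a strict local extremum.)

degen


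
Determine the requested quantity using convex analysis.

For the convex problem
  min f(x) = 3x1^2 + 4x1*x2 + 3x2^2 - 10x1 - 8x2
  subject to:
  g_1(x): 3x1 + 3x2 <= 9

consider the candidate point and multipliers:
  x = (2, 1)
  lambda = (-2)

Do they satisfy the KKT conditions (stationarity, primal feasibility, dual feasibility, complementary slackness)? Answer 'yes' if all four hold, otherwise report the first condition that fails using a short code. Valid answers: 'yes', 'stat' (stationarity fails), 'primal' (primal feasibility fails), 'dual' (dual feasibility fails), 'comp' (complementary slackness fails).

Gradient of f: grad f(x) = Q x + c = (6, 6)
Constraint values g_i(x) = a_i^T x - b_i:
  g_1((2, 1)) = 0
Stationarity residual: grad f(x) + sum_i lambda_i a_i = (0, 0)
  -> stationarity OK
Primal feasibility (all g_i <= 0): OK
Dual feasibility (all lambda_i >= 0): FAILS
Complementary slackness (lambda_i * g_i(x) = 0 for all i): OK

Verdict: the first failing condition is dual_feasibility -> dual.

dual


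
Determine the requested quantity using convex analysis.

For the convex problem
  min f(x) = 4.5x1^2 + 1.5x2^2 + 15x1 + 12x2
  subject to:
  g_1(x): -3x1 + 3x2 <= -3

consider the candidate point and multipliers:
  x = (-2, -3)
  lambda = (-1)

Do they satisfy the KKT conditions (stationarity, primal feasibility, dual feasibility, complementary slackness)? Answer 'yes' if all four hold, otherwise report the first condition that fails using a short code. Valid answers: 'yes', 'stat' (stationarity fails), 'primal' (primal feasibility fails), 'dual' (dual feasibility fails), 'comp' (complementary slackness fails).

Gradient of f: grad f(x) = Q x + c = (-3, 3)
Constraint values g_i(x) = a_i^T x - b_i:
  g_1((-2, -3)) = 0
Stationarity residual: grad f(x) + sum_i lambda_i a_i = (0, 0)
  -> stationarity OK
Primal feasibility (all g_i <= 0): OK
Dual feasibility (all lambda_i >= 0): FAILS
Complementary slackness (lambda_i * g_i(x) = 0 for all i): OK

Verdict: the first failing condition is dual_feasibility -> dual.

dual


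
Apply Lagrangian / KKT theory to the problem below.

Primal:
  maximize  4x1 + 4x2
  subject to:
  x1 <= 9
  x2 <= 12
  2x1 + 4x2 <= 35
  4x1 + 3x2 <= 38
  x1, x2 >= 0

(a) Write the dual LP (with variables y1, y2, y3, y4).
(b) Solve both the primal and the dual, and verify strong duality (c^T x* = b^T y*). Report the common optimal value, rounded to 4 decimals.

The standard primal-dual pair for 'max c^T x s.t. A x <= b, x >= 0' is:
  Dual:  min b^T y  s.t.  A^T y >= c,  y >= 0.

So the dual LP is:
  minimize  9y1 + 12y2 + 35y3 + 38y4
  subject to:
    y1 + 2y3 + 4y4 >= 4
    y2 + 4y3 + 3y4 >= 4
    y1, y2, y3, y4 >= 0

Solving the primal: x* = (4.7, 6.4).
  primal value c^T x* = 44.4.
Solving the dual: y* = (0, 0, 0.4, 0.8).
  dual value b^T y* = 44.4.
Strong duality: c^T x* = b^T y*. Confirmed.

44.4


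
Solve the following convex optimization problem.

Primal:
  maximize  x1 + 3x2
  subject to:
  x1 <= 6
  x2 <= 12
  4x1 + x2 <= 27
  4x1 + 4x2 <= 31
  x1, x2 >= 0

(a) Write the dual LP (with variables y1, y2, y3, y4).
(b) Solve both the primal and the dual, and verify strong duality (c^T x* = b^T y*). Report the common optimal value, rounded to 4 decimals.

The standard primal-dual pair for 'max c^T x s.t. A x <= b, x >= 0' is:
  Dual:  min b^T y  s.t.  A^T y >= c,  y >= 0.

So the dual LP is:
  minimize  6y1 + 12y2 + 27y3 + 31y4
  subject to:
    y1 + 4y3 + 4y4 >= 1
    y2 + y3 + 4y4 >= 3
    y1, y2, y3, y4 >= 0

Solving the primal: x* = (0, 7.75).
  primal value c^T x* = 23.25.
Solving the dual: y* = (0, 0, 0, 0.75).
  dual value b^T y* = 23.25.
Strong duality: c^T x* = b^T y*. Confirmed.

23.25


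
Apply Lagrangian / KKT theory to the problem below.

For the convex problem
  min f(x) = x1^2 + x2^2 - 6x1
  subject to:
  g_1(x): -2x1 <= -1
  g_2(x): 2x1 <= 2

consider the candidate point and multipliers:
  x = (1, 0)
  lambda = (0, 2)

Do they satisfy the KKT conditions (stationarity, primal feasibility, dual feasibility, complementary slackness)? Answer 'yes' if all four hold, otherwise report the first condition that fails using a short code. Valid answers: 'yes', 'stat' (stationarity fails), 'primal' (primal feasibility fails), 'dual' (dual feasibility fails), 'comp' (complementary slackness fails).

Gradient of f: grad f(x) = Q x + c = (-4, 0)
Constraint values g_i(x) = a_i^T x - b_i:
  g_1((1, 0)) = -1
  g_2((1, 0)) = 0
Stationarity residual: grad f(x) + sum_i lambda_i a_i = (0, 0)
  -> stationarity OK
Primal feasibility (all g_i <= 0): OK
Dual feasibility (all lambda_i >= 0): OK
Complementary slackness (lambda_i * g_i(x) = 0 for all i): OK

Verdict: yes, KKT holds.

yes


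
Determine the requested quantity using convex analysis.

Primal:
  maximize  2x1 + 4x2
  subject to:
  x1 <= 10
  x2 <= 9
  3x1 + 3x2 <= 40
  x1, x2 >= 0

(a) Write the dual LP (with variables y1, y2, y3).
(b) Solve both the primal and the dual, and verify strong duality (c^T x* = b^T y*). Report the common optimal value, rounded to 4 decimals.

The standard primal-dual pair for 'max c^T x s.t. A x <= b, x >= 0' is:
  Dual:  min b^T y  s.t.  A^T y >= c,  y >= 0.

So the dual LP is:
  minimize  10y1 + 9y2 + 40y3
  subject to:
    y1 + 3y3 >= 2
    y2 + 3y3 >= 4
    y1, y2, y3 >= 0

Solving the primal: x* = (4.3333, 9).
  primal value c^T x* = 44.6667.
Solving the dual: y* = (0, 2, 0.6667).
  dual value b^T y* = 44.6667.
Strong duality: c^T x* = b^T y*. Confirmed.

44.6667


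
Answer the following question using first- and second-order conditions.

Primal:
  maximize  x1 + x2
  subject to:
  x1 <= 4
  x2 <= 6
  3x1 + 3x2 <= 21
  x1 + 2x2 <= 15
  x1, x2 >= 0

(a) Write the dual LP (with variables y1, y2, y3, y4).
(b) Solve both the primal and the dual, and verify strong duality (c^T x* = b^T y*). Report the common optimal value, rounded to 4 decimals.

The standard primal-dual pair for 'max c^T x s.t. A x <= b, x >= 0' is:
  Dual:  min b^T y  s.t.  A^T y >= c,  y >= 0.

So the dual LP is:
  minimize  4y1 + 6y2 + 21y3 + 15y4
  subject to:
    y1 + 3y3 + y4 >= 1
    y2 + 3y3 + 2y4 >= 1
    y1, y2, y3, y4 >= 0

Solving the primal: x* = (4, 3).
  primal value c^T x* = 7.
Solving the dual: y* = (0, 0, 0.3333, 0).
  dual value b^T y* = 7.
Strong duality: c^T x* = b^T y*. Confirmed.

7


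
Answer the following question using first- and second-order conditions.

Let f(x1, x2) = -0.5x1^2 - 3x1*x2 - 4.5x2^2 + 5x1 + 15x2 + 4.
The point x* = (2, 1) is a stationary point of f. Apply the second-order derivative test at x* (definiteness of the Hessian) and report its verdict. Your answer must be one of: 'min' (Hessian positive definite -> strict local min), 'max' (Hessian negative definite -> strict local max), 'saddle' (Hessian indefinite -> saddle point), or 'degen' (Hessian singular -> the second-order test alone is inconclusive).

Compute the Hessian H = grad^2 f:
  H = [[-1, -3], [-3, -9]]
Verify stationarity: grad f(x*) = H x* + g = (0, 0).
Eigenvalues of H: -10, 0.
H has a zero eigenvalue (singular; negative semidefinite but not definite), so H is neither positive definite, negative definite, nor indefinite. The second-order test alone is inconclusive -> degen.
(Indeed, f is constant along the null direction of H through x*, so x* is not a strict local extremum.)

degen


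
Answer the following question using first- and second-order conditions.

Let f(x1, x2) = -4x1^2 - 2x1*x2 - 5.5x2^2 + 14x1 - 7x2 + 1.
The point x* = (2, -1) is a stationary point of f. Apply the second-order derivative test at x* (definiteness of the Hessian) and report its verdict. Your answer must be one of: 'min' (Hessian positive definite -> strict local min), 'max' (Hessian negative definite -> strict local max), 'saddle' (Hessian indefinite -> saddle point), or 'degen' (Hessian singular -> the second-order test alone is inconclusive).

Compute the Hessian H = grad^2 f:
  H = [[-8, -2], [-2, -11]]
Verify stationarity: grad f(x*) = H x* + g = (0, 0).
Eigenvalues of H: -12, -7.
Both eigenvalues < 0, so H is negative definite -> x* is a strict local max.

max


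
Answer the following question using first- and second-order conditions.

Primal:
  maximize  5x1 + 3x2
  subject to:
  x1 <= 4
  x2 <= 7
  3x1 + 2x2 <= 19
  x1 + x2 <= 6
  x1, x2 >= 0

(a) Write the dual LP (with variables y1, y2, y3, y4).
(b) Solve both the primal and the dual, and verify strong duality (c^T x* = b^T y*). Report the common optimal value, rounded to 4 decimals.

The standard primal-dual pair for 'max c^T x s.t. A x <= b, x >= 0' is:
  Dual:  min b^T y  s.t.  A^T y >= c,  y >= 0.

So the dual LP is:
  minimize  4y1 + 7y2 + 19y3 + 6y4
  subject to:
    y1 + 3y3 + y4 >= 5
    y2 + 2y3 + y4 >= 3
    y1, y2, y3, y4 >= 0

Solving the primal: x* = (4, 2).
  primal value c^T x* = 26.
Solving the dual: y* = (2, 0, 0, 3).
  dual value b^T y* = 26.
Strong duality: c^T x* = b^T y*. Confirmed.

26


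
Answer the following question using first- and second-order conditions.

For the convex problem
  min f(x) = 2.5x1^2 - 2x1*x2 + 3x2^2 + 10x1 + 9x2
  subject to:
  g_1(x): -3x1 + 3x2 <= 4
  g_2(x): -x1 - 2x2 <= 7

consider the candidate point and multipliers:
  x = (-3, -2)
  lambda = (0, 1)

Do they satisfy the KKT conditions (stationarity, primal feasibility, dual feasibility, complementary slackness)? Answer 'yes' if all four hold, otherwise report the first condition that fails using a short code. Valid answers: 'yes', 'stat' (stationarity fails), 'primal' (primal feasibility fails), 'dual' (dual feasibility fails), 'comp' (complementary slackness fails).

Gradient of f: grad f(x) = Q x + c = (-1, 3)
Constraint values g_i(x) = a_i^T x - b_i:
  g_1((-3, -2)) = -1
  g_2((-3, -2)) = 0
Stationarity residual: grad f(x) + sum_i lambda_i a_i = (-2, 1)
  -> stationarity FAILS
Primal feasibility (all g_i <= 0): OK
Dual feasibility (all lambda_i >= 0): OK
Complementary slackness (lambda_i * g_i(x) = 0 for all i): OK

Verdict: the first failing condition is stationarity -> stat.

stat


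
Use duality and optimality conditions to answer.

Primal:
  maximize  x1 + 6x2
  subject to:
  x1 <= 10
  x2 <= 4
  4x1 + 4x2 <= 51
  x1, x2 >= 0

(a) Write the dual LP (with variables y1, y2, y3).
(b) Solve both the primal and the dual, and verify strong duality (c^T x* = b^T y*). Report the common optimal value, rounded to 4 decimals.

The standard primal-dual pair for 'max c^T x s.t. A x <= b, x >= 0' is:
  Dual:  min b^T y  s.t.  A^T y >= c,  y >= 0.

So the dual LP is:
  minimize  10y1 + 4y2 + 51y3
  subject to:
    y1 + 4y3 >= 1
    y2 + 4y3 >= 6
    y1, y2, y3 >= 0

Solving the primal: x* = (8.75, 4).
  primal value c^T x* = 32.75.
Solving the dual: y* = (0, 5, 0.25).
  dual value b^T y* = 32.75.
Strong duality: c^T x* = b^T y*. Confirmed.

32.75


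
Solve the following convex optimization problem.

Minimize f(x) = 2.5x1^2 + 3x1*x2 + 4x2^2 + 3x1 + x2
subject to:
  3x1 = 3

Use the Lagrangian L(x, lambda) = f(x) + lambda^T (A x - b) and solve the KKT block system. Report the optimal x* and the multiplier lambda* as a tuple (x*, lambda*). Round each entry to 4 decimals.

Form the Lagrangian:
  L(x, lambda) = (1/2) x^T Q x + c^T x + lambda^T (A x - b)
Stationarity (grad_x L = 0): Q x + c + A^T lambda = 0.
Primal feasibility: A x = b.

This gives the KKT block system:
  [ Q   A^T ] [ x     ]   [-c ]
  [ A    0  ] [ lambda ] = [ b ]

Solving the linear system:
  x*      = (1, -0.5)
  lambda* = (-2.1667)
  f(x*)   = 4.5

x* = (1, -0.5), lambda* = (-2.1667)


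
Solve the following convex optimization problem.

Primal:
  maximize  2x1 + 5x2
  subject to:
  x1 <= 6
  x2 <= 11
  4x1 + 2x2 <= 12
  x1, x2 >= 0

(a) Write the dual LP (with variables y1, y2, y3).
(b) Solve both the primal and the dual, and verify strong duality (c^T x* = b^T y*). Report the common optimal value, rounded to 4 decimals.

The standard primal-dual pair for 'max c^T x s.t. A x <= b, x >= 0' is:
  Dual:  min b^T y  s.t.  A^T y >= c,  y >= 0.

So the dual LP is:
  minimize  6y1 + 11y2 + 12y3
  subject to:
    y1 + 4y3 >= 2
    y2 + 2y3 >= 5
    y1, y2, y3 >= 0

Solving the primal: x* = (0, 6).
  primal value c^T x* = 30.
Solving the dual: y* = (0, 0, 2.5).
  dual value b^T y* = 30.
Strong duality: c^T x* = b^T y*. Confirmed.

30
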